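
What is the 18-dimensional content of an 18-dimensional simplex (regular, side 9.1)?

V_18 = √(19) · 9.1^18 / (18! · 2^(18/2)) ≈ 0.243507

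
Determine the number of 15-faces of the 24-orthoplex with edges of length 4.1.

Number of 15-faces = 2^(15+1) · C(24,15+1) = 65536 · 735471 = 48199827456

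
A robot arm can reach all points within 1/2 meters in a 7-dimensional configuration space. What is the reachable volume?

Volume = π^{7/2}·(1/2)^7/Γ(9/2) = π^3/840 ≈ 0.0369122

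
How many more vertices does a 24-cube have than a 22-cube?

The 24-cube has 2^24 = 16777216 vertices. The 22-cube has 2^22 = 4194304 vertices. Difference: 16777216 - 4194304 = 12582912.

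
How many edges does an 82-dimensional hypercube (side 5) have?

Number of 1-faces = C(82,1)·2^(82-1) = 82·2417851639229258349412352 = 198263834416799184651812864.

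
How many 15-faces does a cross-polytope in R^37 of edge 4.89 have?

An n-cross-polytope has 2^(k+1)·C(n,k+1) k-faces. Here 2^16·C(37,16) = 65536·12875774670 = 843826768773120.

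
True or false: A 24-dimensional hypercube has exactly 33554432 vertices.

False. The 24-cube has 2^24 = 16777216 vertices.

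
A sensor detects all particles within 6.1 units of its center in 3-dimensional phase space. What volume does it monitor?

V_3(6.1) = π^(3/2) · (6.1)^3 / Γ(3/2 + 1) ≈ 950.776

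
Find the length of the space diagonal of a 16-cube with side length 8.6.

||(8.6,8.6,...,8.6)|| = √(16)·8.6 = 34.4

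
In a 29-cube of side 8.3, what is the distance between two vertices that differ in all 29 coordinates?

||(8.3,8.3,...,8.3)|| = √(29)·8.3 ≈ 44.6969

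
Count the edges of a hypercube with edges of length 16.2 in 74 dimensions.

Number of 1-faces = C(74,1)·2^(74-1) = 74·9444732965739290427392 = 698910239464707491627008.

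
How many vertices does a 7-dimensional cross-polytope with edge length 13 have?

An n-cross-polytope has 2n vertices; here n = 7, giving 14.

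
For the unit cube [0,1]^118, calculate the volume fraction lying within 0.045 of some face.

Shell fraction = 1 - (1-0.09)^118 ≈ 0.999985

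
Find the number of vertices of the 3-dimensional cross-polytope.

An n-cross-polytope has 2n vertices; here n = 3, giving 6.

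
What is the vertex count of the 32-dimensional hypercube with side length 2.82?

The 32-cube has 2^32 = 4294967296 vertices.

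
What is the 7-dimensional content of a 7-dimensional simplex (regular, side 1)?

V = (1^7 / 7!) · √((7+1) / 2^7) ≈ 4.96032e-05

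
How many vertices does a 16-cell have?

f_0(4-orthoplex) = 2^1 · (4 choose 1) = 8.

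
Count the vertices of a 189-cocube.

The 189-dimensional cross-polytope has 2n = 2·189 = 378 vertices.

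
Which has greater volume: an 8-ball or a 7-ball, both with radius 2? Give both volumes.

V_8(2) ≈ 1039.03. V_7(2) ≈ 604.77. The 8-ball is larger.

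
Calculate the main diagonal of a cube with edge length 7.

Diagonal = √3 · 7 ≈ 12.1244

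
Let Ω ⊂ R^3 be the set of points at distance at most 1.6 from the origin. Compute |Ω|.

V_3(1.6) = π^(3/2) · (1.6)^3 / Γ(3/2 + 1) ≈ 17.1573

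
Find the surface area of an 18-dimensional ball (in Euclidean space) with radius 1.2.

S_18(1.2) = 2·π^(18/2)·(1.2)^17 / Γ(18/2) ≈ 32.805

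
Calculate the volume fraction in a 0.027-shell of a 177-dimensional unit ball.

V(inner)/V(outer) = ((1-0.027)/1)^177 ≈ 0.00787, so the shell fraction is 0.99213.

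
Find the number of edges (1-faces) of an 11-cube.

Choose 1 of 11 axes to span the face (C(11,1) = 11 ways), then fix each of the remaining 10 coordinates at one of its two extreme values (2^10 = 1024 ways): 11·1024 = 11264.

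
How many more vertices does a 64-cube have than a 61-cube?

The 64-cube has 2^64 = 18446744073709551616 vertices. The 61-cube has 2^61 = 2305843009213693952 vertices. Difference: 18446744073709551616 - 2305843009213693952 = 16140901064495857664.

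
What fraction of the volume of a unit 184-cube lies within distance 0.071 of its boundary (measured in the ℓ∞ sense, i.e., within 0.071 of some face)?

The inner cube has side 1-2·0.071 = 0.858 and volume (0.858)^184 ≈ 5.776e-13, so the shell holds 1 - 5.776e-13 of the volume.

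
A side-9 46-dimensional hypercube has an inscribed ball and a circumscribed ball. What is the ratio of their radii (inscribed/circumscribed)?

r_in / r_out = (9/2) / (9√46/2) = 1/√46 ≈ 0.147442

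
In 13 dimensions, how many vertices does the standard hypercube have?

Each vertex is a binary string of length 13, so there are 2^13 = 8192.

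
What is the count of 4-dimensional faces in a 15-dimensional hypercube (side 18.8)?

An n-cube has C(n,k)·2^(n-k) k-faces. Here C(15,4)·2^11 = 1365·2048 = 2795520.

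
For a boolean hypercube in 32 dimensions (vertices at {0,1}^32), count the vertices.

The 32-cube has 2^32 = 4294967296 vertices.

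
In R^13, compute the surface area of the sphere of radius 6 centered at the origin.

The surface area of an n-ball is 2π^(n/2) r^(n-1) / Γ(n/2). For n=13, r=6: 10319560704·π^6/385 ≈ 2.57691e+10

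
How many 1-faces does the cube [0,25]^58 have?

Each of the 2^58 = 288230376151711744 vertices has degree 58; total edges = 58·2^58/2 = 8358680908399640576.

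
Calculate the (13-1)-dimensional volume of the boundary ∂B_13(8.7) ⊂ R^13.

S_13(8.7) = 2·π^(13/2)·(8.7)^12 / Γ(13/2) ≈ 2.22595e+12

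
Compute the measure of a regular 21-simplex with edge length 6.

V = (6^21 / 21!) · √((21+1) / 2^21) ≈ 1.39068e-06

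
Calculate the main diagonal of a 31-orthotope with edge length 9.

||(9,9,...,9)|| = √(31)·9 ≈ 50.1099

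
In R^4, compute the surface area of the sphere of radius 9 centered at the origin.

S = n·V_n(r)/r = 4·V_4(9)/9 (volume-to-surface relation), giving 1458·π^2 ≈ 14389.9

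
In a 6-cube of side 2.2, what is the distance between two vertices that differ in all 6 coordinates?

d = √(2.2² + 2.2² + ... + 2.2²) [6 terms] = √(6·2.2²) = 2.2√6 ≈ 5.38888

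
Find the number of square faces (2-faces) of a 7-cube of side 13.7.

An n-cube has C(n,k)·2^(n-k) k-faces. Here C(7,2)·2^5 = 21·32 = 672.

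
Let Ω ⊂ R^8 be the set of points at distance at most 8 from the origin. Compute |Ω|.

The n-ball volume is π^(n/2)·r^n/Γ(n/2+1). With n=8, r=8: V = 2097152·π^4/3 ≈ 6.80939e+07.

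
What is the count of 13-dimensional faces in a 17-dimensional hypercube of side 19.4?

An n-cube has C(n,k)·2^(n-k) k-faces. Here C(17,13)·2^4 = 2380·16 = 38080.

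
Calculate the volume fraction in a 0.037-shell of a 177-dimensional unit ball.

V(inner)/V(outer) = ((1-0.037)/1)^177 ≈ 0.001264, so the shell fraction is 0.998736.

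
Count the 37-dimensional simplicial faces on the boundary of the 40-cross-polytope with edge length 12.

Each 37-face is the convex hull of 38 vertices, one chosen as ±e_i from each of 38 distinct axes: 2^38·C(40,38) = 214404767416320.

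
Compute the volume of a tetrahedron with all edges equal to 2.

Volume = (√2/12) · 2³ = 0.942809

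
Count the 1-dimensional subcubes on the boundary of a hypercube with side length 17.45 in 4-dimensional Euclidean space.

f_1(4-cube) = (4 choose 1) · 2^3 = 32.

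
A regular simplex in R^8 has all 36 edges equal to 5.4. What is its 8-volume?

For a regular n-simplex with edge a, V = (a^n / n!)·√((n+1)/2^n). With a=5.4, n=8: V ≈ 3.36226.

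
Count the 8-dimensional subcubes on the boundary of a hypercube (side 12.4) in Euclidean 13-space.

An n-cube has C(n,k)·2^(n-k) k-faces. Here C(13,8)·2^5 = 1287·32 = 41184.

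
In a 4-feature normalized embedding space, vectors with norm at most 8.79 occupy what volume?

Volume = π^{4/2}·(8.79)^4/Γ(3) ≈ 29459.5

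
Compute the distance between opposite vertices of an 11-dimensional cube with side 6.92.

The space diagonal of an n-cube of side s is s√n. Here 6.92·√11 ≈ 22.951.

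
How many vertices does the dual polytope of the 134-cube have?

The 134-dimensional cross-polytope has 2n = 2·134 = 268 vertices.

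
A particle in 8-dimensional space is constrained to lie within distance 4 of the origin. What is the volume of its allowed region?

V_8(4) = π^(8/2) · (4)^8 / Γ(8/2 + 1) = 8192·π^4/3 ≈ 265992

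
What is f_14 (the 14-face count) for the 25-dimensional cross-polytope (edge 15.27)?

Number of 14-faces = 2^(14+1) · C(25,14+1) = 32768 · 3268760 = 107110727680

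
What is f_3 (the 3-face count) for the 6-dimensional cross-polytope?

Number of 3-faces = 2^(3+1) · C(6,3+1) = 16 · 15 = 240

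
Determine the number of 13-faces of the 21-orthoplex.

Number of 13-faces = 2^(13+1) · C(21,13+1) = 16384 · 116280 = 1905131520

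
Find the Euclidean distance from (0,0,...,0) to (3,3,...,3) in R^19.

Diagonal = √19 · 3 ≈ 13.0767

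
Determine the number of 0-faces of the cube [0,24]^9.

Number of 0-faces = C(9,0) · 2^(9-0) = 1 · 512 = 512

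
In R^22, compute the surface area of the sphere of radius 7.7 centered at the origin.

S_22(7.7) = 2·π^(22/2)·(7.7)^21 / Γ(22/2) ≈ 6.70225e+17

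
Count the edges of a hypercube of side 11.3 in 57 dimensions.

Each of the 2^57 = 144115188075855872 vertices has degree 57; total edges = 57·2^57/2 = 4107282860161892352.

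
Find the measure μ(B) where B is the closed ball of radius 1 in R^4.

V_4(1) = π^(4/2) · (1)^4 / Γ(4/2 + 1) = π^2/2 ≈ 4.9348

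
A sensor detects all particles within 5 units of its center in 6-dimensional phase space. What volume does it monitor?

The n-ball volume is π^(n/2)·r^n/Γ(n/2+1). With n=6, r=5: V = 15625·π^3/6 ≈ 80745.5.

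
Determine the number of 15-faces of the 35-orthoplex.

Number of 15-faces = 2^(15+1) · C(35,15+1) = 65536 · 4059928950 = 266071503667200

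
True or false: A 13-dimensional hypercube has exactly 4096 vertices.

False. The 13-cube has 2^13 = 8192 vertices.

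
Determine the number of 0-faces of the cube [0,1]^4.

Number of 0-faces = C(4,0) · 2^(4-0) = 1 · 16 = 16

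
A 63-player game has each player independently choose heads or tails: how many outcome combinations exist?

The 63-cube has 2^63 = 9223372036854775808 vertices.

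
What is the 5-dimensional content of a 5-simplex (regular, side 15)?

V = (15^5 / 5!) · √((5+1) / 2^5) ≈ 2740.16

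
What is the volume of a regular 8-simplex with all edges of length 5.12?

For a regular n-simplex with edge a, V = (a^n / n!)·√((n+1)/2^n). With a=5.12, n=8: V ≈ 2.19604.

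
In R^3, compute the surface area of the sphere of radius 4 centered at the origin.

The surface area of an n-ball is 2π^(n/2) r^(n-1) / Γ(n/2). For n=3, r=4: 4πr² = 4π·(4)² ≈ 201.062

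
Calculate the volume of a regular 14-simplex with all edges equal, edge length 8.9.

Volume = 8.9^14 · √(15/2^14) / 14! ≈ 6.79028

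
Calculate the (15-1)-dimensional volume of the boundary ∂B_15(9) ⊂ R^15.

The surface area of an n-ball is 2π^(n/2) r^(n-1) / Γ(n/2). For n=15, r=9: 216905884017408·π^7/5005 ≈ 1.30893e+14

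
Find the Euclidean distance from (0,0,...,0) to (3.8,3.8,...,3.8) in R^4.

The space diagonal of an n-cube of side s is s√n. Here 3.8·√4 = 7.6.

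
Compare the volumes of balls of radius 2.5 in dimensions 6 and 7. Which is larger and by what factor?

V_6(2.5) ≈ 1261.65, V_7(2.5) ≈ 2883.77. The 7-ball is larger by a factor of 2.286.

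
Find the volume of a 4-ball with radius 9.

V = 6561·π^2/2 ≈ 32377.2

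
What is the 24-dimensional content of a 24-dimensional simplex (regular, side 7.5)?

Volume = 7.5^24 · √(25/2^24) / 24! ≈ 1.97413e-06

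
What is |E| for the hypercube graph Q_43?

Each of the 2^43 = 8796093022208 vertices has degree 43; total edges = 43·2^43/2 = 189115999977472.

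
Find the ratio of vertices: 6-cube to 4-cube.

The 6-cube has 2^6 = 64 vertices. The 4-cube has 2^4 = 16 vertices. Ratio: 64/16 = 4.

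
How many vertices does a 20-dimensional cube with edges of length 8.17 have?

Number of vertices = 2^20 = 1048576.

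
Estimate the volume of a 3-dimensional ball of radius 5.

V = 500·π/3 ≈ 523.599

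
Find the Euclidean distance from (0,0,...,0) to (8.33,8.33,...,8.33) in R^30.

Diagonal = √30 · 8.33 ≈ 45.6253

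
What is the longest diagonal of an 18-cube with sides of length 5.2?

The space diagonal of an n-cube of side s is s√n. Here 5.2·√18 ≈ 22.0617.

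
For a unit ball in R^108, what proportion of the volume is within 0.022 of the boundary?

Shell fraction = 1 - (1-0.022)^108 ≈ 0.909511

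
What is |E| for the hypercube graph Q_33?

Each of the 2^33 = 8589934592 vertices has degree 33; total edges = 33·2^33/2 = 141733920768.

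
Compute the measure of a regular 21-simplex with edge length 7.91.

V = (7.91^21 / 21!) · √((21+1) / 2^21) ≈ 0.000461061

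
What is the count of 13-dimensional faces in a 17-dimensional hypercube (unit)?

Number of 13-faces = C(17,13) · 2^(17-13) = 2380 · 16 = 38080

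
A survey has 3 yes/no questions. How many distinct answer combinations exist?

Number of vertices = 2^3 = 8.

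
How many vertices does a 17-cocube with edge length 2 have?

Number of 0-faces = 2^(0+1) · C(17,0+1) = 2 · 17 = 34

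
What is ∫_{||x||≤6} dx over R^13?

V_13(6) = π^(13/2) · (6)^13 / Γ(13/2 + 1) = 61917364224·π^6/5005 ≈ 1.18934e+10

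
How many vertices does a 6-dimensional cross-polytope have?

The vertices are ±e_1, ..., ±e_6, so there are 2·6 = 12.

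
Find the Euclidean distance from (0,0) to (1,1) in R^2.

The space diagonal of an n-cube of side s is s√n. Here 1·√2 ≈ 1.41421.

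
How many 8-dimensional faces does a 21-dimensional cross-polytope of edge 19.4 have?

Each 8-face is the convex hull of 9 vertices, one chosen as ±e_i from each of 9 distinct axes: 2^9·C(21,9) = 150492160.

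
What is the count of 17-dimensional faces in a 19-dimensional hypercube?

f_17(19-cube) = (19 choose 17) · 2^2 = 684.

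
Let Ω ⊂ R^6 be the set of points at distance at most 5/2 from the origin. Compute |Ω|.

Volume = π^{6/2}·(5/2)^6/Γ(4) = 15625·π^3/384 ≈ 1261.65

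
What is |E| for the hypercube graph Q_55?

Each of the 2^55 = 36028797018963968 vertices has degree 55; total edges = 55·2^55/2 = 990791918021509120.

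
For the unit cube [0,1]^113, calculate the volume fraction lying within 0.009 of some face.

The inner cube has side 1-2·0.009 = 0.982 and volume (0.982)^113 ≈ 0.1284, so the shell holds 0.87159 of the volume.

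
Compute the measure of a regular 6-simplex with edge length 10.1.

For a regular n-simplex with edge a, V = (a^n / n!)·√((n+1)/2^n). With a=10.1, n=6: V ≈ 487.59.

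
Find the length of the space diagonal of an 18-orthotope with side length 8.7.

Diagonal = √18 · 8.7 ≈ 36.911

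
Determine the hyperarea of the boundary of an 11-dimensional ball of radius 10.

The surface area of an n-ball is 2π^(n/2) r^(n-1) / Γ(n/2). For n=11, r=10: 128000000000·π^5/189 ≈ 2.07251e+11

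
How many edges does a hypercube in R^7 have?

An n-cube has n·2^(n-1) edges. With n = 7: 7·64 = 448.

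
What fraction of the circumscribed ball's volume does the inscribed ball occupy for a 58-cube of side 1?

V_in/V_out = n^(-n/2) = 58^(-58/2) ≈ 7.25418e-52.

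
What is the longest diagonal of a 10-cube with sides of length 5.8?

Diagonal = √10 · 5.8 ≈ 18.3412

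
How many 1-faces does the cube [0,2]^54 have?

An n-cube has n·2^(n-1) edges. With n = 54: 54·9007199254740992 = 486388759756013568.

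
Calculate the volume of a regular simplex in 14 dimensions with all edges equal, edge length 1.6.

Volume = 1.6^14 · √(15/2^14) / 14! ≈ 2.50096e-10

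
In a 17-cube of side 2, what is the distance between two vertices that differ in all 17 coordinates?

d = √(2² + 2² + ... + 2²) [17 terms] = √(17·2²) = 2√17 ≈ 8.24621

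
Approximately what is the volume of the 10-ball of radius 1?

The n-ball volume is π^(n/2)·r^n/Γ(n/2+1). With n=10, r=1: V = π^5/120 ≈ 2.55016.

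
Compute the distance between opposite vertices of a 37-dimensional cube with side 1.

d = √(1² + 1² + ... + 1²) [37 terms] = √(37·1²) = 1√37 ≈ 6.08276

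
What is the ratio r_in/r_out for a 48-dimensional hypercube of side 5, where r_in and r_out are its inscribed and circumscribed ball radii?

For an n-cube of any side s, the inradius is s/2 and the circumradius is s√n/2, so the ratio is 1/√48 ≈ 0.144338.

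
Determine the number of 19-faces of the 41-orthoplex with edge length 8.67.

Number of 19-faces = 2^(19+1) · C(41,19+1) = 1048576 · 269128937220 = 282202144474398720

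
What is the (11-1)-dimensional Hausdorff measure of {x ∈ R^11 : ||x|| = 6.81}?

S = n·V_n(r)/r = 11·V_11(6.81)/6.81 (volume-to-surface relation), giving 4.44599e+09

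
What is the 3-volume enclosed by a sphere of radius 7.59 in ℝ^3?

Volume = π^{3/2}·(7.59)^3/Γ(5/2) ≈ 1831.53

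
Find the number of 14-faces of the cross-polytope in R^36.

An n-cross-polytope has 2^(k+1)·C(n,k+1) k-faces. Here 2^15·C(36,15) = 32768·5567902560 = 182449031086080.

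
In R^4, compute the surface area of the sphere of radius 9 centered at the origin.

|∂B_4(9)| = 1458·π^2 ≈ 14389.9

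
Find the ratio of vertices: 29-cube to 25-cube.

The 29-cube has 2^29 = 536870912 vertices. The 25-cube has 2^25 = 33554432 vertices. Ratio: 536870912/33554432 = 16.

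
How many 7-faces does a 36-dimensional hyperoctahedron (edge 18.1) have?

An n-cross-polytope has 2^(k+1)·C(n,k+1) k-faces. Here 2^8·C(36,8) = 256·30260340 = 7746647040.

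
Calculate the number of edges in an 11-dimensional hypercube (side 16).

Each of the 2^11 = 2048 vertices has degree 11; total edges = 11·2^11/2 = 11264.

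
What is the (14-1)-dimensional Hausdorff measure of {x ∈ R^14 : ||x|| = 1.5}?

|∂B_14(1.5)| = 177147·π^7/327680 ≈ 1632.8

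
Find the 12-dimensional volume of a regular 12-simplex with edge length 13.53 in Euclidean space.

V = (13.53^12 / 12!) · √((12+1) / 2^12) ≈ 4426.17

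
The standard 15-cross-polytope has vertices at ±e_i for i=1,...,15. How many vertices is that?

The vertices are ±e_1, ..., ±e_15, so there are 2·15 = 30.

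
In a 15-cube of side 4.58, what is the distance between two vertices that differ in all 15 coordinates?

The space diagonal of an n-cube of side s is s√n. Here 4.58·√15 ≈ 17.7383.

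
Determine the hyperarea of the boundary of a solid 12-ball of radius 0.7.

S_12(0.7) = 2·π^(12/2)·(0.7)^11 / Γ(12/2) ≈ 0.31683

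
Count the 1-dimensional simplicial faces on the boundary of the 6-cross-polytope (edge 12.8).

An n-cross-polytope has 2^(k+1)·C(n,k+1) k-faces. Here 2^2·C(6,2) = 4·15 = 60.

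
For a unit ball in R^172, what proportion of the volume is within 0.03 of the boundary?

V(inner)/V(outer) = ((1-0.03)/1)^172 ≈ 0.005306, so the shell fraction is 0.994694.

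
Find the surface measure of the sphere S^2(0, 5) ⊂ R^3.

S = n·V_n(r)/r = 3·V_3(5)/5 (volume-to-surface relation), giving 4πr² = 4π·(5)² ≈ 314.159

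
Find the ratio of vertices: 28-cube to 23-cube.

The 28-cube has 2^28 = 268435456 vertices. The 23-cube has 2^23 = 8388608 vertices. Ratio: 268435456/8388608 = 32.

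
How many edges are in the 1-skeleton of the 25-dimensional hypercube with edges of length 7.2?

The 25-cube has n·2^(n-1) = 25·2^24 = 25·16777216 = 419430400 edges.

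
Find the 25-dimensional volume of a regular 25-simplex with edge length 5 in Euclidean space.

For a regular n-simplex with edge a, V = (a^n / n!)·√((n+1)/2^n). With a=5, n=25: V ≈ 1.69128e-11.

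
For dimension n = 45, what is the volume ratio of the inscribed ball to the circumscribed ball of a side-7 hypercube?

V_in / V_out = (r_in/r_out)^45 = (1/√45)^45 = 45^(-45/2) ≈ 6.34919e-38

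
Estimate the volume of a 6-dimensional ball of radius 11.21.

V_6(11.21) = π^(6/2) · (11.21)^6 / Γ(6/2 + 1) ≈ 1.02549e+07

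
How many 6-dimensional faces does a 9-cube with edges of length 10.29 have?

Choose 6 of 9 axes to span the face (C(9,6) = 84 ways), then fix each of the remaining 3 coordinates at one of its two extreme values (2^3 = 8 ways): 84·8 = 672.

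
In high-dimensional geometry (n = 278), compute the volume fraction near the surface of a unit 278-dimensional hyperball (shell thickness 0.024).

1 - (1-0.024)^278 ≈ 0.998833 ≈ 99.88%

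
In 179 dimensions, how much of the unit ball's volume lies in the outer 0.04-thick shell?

1 - (1-0.04)^179 ≈ 0.999329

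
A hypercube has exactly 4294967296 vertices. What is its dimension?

The n-cube has 2^n vertices, and 4294967296 = 2^32, so n = 32.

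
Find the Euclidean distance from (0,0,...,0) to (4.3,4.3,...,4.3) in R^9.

The space diagonal of an n-cube of side s is s√n. Here 4.3·√9 = 12.9.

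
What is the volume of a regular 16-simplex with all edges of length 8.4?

For a regular n-simplex with edge a, V = (a^n / n!)·√((n+1)/2^n). With a=8.4, n=16: V ≈ 0.47297.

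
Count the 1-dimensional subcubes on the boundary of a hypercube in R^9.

Choose 1 of 9 axes to span the face (C(9,1) = 9 ways), then fix each of the remaining 8 coordinates at one of its two extreme values (2^8 = 256 ways): 9·256 = 2304.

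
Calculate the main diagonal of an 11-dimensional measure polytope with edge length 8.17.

The space diagonal of an n-cube of side s is s√n. Here 8.17·√11 ≈ 27.0968.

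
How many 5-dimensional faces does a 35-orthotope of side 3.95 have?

Number of 5-faces = C(35,5) · 2^(35-5) = 324632 · 1073741824 = 348570955808768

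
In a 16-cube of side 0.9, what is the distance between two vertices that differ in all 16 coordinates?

Diagonal = √16 · 0.9 = 3.6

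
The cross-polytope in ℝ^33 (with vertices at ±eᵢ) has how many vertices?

Number of vertices = 2n = 66.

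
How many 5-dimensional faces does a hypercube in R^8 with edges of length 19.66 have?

An n-cube has C(n,k)·2^(n-k) k-faces. Here C(8,5)·2^3 = 56·8 = 448.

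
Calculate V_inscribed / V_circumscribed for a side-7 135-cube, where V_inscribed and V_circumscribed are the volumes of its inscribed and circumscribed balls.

V_in/V_out = n^(-n/2) = 135^(-135/2) ≈ 1.59394e-144.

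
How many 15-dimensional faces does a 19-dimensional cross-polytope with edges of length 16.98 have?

f_15(19-orthoplex) = 2^16 · (19 choose 16) = 63504384.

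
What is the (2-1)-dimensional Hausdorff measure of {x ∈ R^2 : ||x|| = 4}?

S = n·V_n(r)/r = 2·V_2(4)/4 (volume-to-surface relation), giving 2πr = 2π·4 ≈ 25.1327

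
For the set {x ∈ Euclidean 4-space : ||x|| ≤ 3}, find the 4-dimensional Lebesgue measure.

V = 81·π^2/2 ≈ 399.719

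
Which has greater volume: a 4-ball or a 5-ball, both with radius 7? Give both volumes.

V_4(7) ≈ 11848.5. V_5(7) ≈ 88468.5. The 5-ball is larger.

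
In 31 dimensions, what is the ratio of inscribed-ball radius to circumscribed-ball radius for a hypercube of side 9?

r_in / r_out = (9/2) / (9√31/2) = 1/√31 ≈ 0.179605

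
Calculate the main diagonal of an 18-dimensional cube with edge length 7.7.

The space diagonal of an n-cube of side s is s√n. Here 7.7·√18 ≈ 32.6683.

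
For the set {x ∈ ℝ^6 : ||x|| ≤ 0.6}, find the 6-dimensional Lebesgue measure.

The n-ball volume is π^(n/2)·r^n/Γ(n/2+1). With n=6, r=0.6: V ≈ 0.241105.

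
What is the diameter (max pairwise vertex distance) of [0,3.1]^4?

Diagonal = √4 · 3.1 = 6.2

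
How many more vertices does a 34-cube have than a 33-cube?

The 34-cube has 2^34 = 17179869184 vertices. The 33-cube has 2^33 = 8589934592 vertices. Difference: 17179869184 - 8589934592 = 8589934592.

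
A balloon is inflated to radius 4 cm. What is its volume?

V = 256·π/3 ≈ 268.083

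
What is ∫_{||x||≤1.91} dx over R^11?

V_11(1.91) = π^(11/2) · (1.91)^11 / Γ(11/2 + 1) ≈ 2325.26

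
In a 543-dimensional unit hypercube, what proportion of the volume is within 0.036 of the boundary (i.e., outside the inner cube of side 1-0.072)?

Shell fraction = 1 - (1-0.072)^543 ≈ 1 - 2.391e-18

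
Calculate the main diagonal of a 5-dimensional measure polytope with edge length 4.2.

d = √(4.2² + 4.2² + ... + 4.2²) [5 terms] = √(5·4.2²) = 4.2√5 ≈ 9.39149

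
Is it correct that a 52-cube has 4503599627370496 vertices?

True. The 52-cube has 2^52 = 4503599627370496 vertices.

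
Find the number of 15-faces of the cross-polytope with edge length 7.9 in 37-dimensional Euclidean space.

Each 15-face is the convex hull of 16 vertices, one chosen as ±e_i from each of 16 distinct axes: 2^16·C(37,16) = 843826768773120.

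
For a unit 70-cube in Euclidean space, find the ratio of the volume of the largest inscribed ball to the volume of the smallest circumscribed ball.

V_in / V_out = (r_in/r_out)^70 = (1/√70)^70 = 70^(-70/2) ≈ 2.63979e-65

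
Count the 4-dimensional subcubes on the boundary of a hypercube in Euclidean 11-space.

Choose 4 of 11 axes to span the face (C(11,4) = 330 ways), then fix each of the remaining 7 coordinates at one of its two extreme values (2^7 = 128 ways): 330·128 = 42240.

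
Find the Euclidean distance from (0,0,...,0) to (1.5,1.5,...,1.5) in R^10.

d = √(1.5² + 1.5² + ... + 1.5²) [10 terms] = √(10·1.5²) = 1.5√10 ≈ 4.74342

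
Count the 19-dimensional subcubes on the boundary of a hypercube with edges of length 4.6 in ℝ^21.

Choose 19 of 21 axes to span the face (C(21,19) = 210 ways), then fix each of the remaining 2 coordinates at one of its two extreme values (2^2 = 4 ways): 210·4 = 840.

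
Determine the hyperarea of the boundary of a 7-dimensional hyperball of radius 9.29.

The surface area of an n-ball is 2π^(n/2) r^(n-1) / Γ(n/2). For n=7, r=9.29: 2.12605e+07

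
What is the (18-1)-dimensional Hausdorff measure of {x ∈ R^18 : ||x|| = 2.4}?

|∂B_18(2.4)| ≈ 4.29981e+06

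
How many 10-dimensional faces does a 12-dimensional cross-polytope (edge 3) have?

An n-cross-polytope has 2^(k+1)·C(n,k+1) k-faces. Here 2^11·C(12,11) = 2048·12 = 24576.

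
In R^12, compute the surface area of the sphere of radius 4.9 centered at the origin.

The surface area of an n-ball is 2π^(n/2) r^(n-1) / Γ(n/2). For n=12, r=4.9: 6.26477e+08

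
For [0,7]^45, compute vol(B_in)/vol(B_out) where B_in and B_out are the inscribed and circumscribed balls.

V_in / V_out = (r_in/r_out)^45 = (1/√45)^45 = 45^(-45/2) ≈ 6.34919e-38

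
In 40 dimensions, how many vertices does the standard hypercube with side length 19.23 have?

The 40-cube has 2^40 = 1099511627776 vertices.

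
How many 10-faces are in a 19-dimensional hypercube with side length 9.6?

Number of 10-faces = C(19,10) · 2^(19-10) = 92378 · 512 = 47297536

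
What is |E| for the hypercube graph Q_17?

An n-cube has n·2^(n-1) edges. With n = 17: 17·65536 = 1114112.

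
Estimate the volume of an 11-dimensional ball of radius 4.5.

V = 1162261467·π^5/12320 ≈ 2.88697e+07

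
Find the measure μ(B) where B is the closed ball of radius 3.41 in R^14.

Volume = π^{14/2}·(3.41)^14/Γ(8) ≈ 1.72258e+07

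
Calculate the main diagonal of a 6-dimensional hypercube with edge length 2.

d = √(2² + 2² + ... + 2²) [6 terms] = √(6·2²) = 2√6 ≈ 4.89898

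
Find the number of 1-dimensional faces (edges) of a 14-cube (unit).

An n-cube has n·2^(n-1) edges. With n = 14: 14·8192 = 114688.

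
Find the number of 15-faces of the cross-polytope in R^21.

Number of 15-faces = 2^(15+1) · C(21,15+1) = 65536 · 20349 = 1333592064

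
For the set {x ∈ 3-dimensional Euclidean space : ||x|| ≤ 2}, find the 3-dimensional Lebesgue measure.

V_3(2) = π^(3/2) · (2)^3 / Γ(3/2 + 1) = 32·π/3 ≈ 33.5103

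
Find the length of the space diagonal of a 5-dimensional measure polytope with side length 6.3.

Diagonal = √5 · 6.3 ≈ 14.0872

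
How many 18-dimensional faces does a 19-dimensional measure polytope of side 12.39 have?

Number of 18-faces = C(19,18) · 2^(19-18) = 19 · 2 = 38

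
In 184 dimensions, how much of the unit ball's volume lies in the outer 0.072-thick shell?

Shell fraction = 1 - (1-0.072)^184 ≈ 0.9999989314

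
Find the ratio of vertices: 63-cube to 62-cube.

The 63-cube has 2^63 = 9223372036854775808 vertices. The 62-cube has 2^62 = 4611686018427387904 vertices. Ratio: 9223372036854775808/4611686018427387904 = 2.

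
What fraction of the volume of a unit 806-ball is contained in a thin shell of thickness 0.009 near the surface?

V(inner)/V(outer) = ((1-0.009)/1)^806 ≈ 0.0006845, so the shell fraction is 0.999316.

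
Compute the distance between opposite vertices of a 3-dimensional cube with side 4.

Diagonal = √3 · 4 ≈ 6.9282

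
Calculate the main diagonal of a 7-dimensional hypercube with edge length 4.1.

||(4.1,4.1,...,4.1)|| = √(7)·4.1 ≈ 10.8476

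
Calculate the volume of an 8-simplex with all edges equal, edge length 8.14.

Volume = 8.14^8 · √(9/2^8) / 8! ≈ 89.6347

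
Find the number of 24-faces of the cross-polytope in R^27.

f_24(27-orthoplex) = 2^25 · (27 choose 25) = 11777605632.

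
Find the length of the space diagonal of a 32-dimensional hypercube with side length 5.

d = √(5² + 5² + ... + 5²) [32 terms] = √(32·5²) = 5√32 ≈ 28.2843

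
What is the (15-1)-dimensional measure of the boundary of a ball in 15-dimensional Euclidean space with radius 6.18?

S_15(6.18) = 2·π^(15/2)·(6.18)^14 / Γ(15/2) ≈ 6.78203e+11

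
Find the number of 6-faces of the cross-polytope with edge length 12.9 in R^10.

Each 6-face is the convex hull of 7 vertices, one chosen as ±e_i from each of 7 distinct axes: 2^7·C(10,7) = 15360.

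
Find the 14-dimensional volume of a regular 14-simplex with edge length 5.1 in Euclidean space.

V = (5.1^14 / 14!) · √((14+1) / 2^14) ≈ 0.00279518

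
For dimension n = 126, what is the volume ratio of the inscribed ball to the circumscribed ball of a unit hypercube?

V_in / V_out = (r_in/r_out)^126 = (1/√126)^126 = 126^(-126/2) ≈ 4.74958e-133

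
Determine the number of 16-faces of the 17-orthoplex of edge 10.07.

An n-cross-polytope has 2^(k+1)·C(n,k+1) k-faces. Here 2^17·C(17,17) = 131072·1 = 131072.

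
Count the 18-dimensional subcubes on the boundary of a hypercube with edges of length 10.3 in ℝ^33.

Choose 18 of 33 axes to span the face (C(33,18) = 1037158320 ways), then fix each of the remaining 15 coordinates at one of its two extreme values (2^15 = 32768 ways): 1037158320·32768 = 33985603829760.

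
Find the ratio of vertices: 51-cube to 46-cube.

The 51-cube has 2^51 = 2251799813685248 vertices. The 46-cube has 2^46 = 70368744177664 vertices. Ratio: 2251799813685248/70368744177664 = 32.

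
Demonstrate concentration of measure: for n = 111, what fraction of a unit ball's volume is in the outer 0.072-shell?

1 - (1-0.072)^111 ≈ 0.99975 ≈ 99.9750%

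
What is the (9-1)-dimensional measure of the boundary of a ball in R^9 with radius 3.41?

|∂B_9(3.41)| ≈ 542744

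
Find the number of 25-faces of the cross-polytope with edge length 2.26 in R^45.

f_25(45-orthoplex) = 2^26 · (45 choose 26) = 163635715720379105280.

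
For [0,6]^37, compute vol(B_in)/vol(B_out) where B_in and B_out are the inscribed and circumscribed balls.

The radii are 6/2 and 6√37/2, so the volume ratio is (1/√37)^37 = 37^{-37/2} ≈ 9.73348e-30.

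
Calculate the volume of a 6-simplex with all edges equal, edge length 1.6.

Volume = 1.6^6 · √(7/2^6) / 6! ≈ 0.00770631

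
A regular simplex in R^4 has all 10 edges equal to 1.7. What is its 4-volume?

Volume = 1.7^4 · √(5/2^4) / 4! ≈ 0.19454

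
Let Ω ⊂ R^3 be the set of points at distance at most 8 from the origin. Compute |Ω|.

Volume = π^{3/2}·(8)^3/Γ(5/2) = 2048·π/3 ≈ 2144.66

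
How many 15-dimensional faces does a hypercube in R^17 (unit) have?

f_15(17-cube) = (17 choose 15) · 2^2 = 544.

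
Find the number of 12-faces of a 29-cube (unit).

f_12(29-cube) = (29 choose 12) · 2^17 = 6802103992320.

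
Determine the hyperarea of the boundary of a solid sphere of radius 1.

S_3(1) = 2·π^(3/2)·(1)^2 / Γ(3/2) = 4πr² = 4π·(1)² ≈ 12.5664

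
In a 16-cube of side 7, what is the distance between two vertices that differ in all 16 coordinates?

||(7,7,...,7)|| = √(16)·7 = 28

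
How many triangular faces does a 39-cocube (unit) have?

Number of 2-faces = 2^(2+1) · C(39,2+1) = 8 · 9139 = 73112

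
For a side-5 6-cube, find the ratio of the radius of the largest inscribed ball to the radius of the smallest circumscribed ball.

For an n-cube of any side s, the inradius is s/2 and the circumradius is s√n/2, so the ratio is 1/√6 ≈ 0.408248.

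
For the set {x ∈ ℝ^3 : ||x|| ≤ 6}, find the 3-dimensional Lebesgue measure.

V = 288·π ≈ 904.779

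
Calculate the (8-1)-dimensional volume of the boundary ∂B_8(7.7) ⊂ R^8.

|∂B_8(7.7)| ≈ 5.21091e+07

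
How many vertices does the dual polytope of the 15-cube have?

The 15-dimensional cross-polytope has 2n = 2·15 = 30 vertices.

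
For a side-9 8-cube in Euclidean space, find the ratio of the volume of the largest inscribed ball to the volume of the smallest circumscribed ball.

Volume scales as r^n, and r_in/r_out = 1/√8, giving (1/√8)^8 ≈ 0.000244141.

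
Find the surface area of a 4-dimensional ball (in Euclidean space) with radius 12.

S_4(12) = 2·π^(4/2)·(12)^3 / Γ(4/2) = 3456·π^2 ≈ 34109.4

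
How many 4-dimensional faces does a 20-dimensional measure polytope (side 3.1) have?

Number of 4-faces = C(20,4) · 2^(20-4) = 4845 · 65536 = 317521920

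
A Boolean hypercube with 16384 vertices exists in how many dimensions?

2^n = 16384 ⇒ n = log_2(16384) = 14.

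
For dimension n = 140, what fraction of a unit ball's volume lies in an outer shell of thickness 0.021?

1 - (1-0.021)^140 ≈ 0.948764 ≈ 94.88%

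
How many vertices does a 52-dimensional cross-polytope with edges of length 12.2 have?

The vertices are ±e_1, ..., ±e_52, so there are 2·52 = 104.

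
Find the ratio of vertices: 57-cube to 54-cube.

The 57-cube has 2^57 = 144115188075855872 vertices. The 54-cube has 2^54 = 18014398509481984 vertices. Ratio: 144115188075855872/18014398509481984 = 8.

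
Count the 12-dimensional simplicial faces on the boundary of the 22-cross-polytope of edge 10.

Each 12-face is the convex hull of 13 vertices, one chosen as ±e_i from each of 13 distinct axes: 2^13·C(22,13) = 4074864640.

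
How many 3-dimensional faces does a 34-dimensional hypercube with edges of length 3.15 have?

Number of 3-faces = C(34,3) · 2^(34-3) = 5984 · 2147483648 = 12850542149632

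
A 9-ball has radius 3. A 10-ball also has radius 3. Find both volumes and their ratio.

V_9(3) ≈ 64924.6. V_10(3) ≈ 150585. Ratio V_9/V_10 ≈ 0.4311.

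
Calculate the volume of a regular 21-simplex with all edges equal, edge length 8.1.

For a regular n-simplex with edge a, V = (a^n / n!)·√((n+1)/2^n). With a=8.1, n=21: V ≈ 0.000758993.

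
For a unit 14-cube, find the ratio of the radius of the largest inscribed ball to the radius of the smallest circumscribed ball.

r_in / r_out = (1/2) / (1√14/2) = 1/√14 ≈ 0.267261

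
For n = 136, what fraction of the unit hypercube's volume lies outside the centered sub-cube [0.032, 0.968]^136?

Shell fraction = 1 - (1-0.064)^136 ≈ 0.999876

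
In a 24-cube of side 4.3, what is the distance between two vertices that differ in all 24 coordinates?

d = √(4.3² + 4.3² + ... + 4.3²) [24 terms] = √(24·4.3²) = 4.3√24 ≈ 21.0656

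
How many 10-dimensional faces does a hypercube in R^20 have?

An n-cube has C(n,k)·2^(n-k) k-faces. Here C(20,10)·2^10 = 184756·1024 = 189190144.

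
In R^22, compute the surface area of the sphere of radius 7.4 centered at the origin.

|∂B_22(7.4)| ≈ 2.90925e+17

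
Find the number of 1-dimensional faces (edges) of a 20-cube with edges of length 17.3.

Number of 1-faces = C(20,1)·2^(20-1) = 20·524288 = 10485760.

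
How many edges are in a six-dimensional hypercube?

An n-cube has C(n,k)·2^(n-k) k-faces. Here C(6,1)·2^5 = 6·32 = 192.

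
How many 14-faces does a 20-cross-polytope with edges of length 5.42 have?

Number of 14-faces = 2^(14+1) · C(20,14+1) = 32768 · 15504 = 508035072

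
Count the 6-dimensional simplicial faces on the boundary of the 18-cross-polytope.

Each 6-face is the convex hull of 7 vertices, one chosen as ±e_i from each of 7 distinct axes: 2^7·C(18,7) = 4073472.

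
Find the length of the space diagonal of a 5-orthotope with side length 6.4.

||(6.4,6.4,...,6.4)|| = √(5)·6.4 ≈ 14.3108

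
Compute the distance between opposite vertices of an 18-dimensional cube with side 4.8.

||(4.8,4.8,...,4.8)|| = √(18)·4.8 ≈ 20.3647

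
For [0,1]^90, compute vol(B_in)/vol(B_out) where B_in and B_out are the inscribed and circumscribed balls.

Volume scales as r^n, and r_in/r_out = 1/√90, giving (1/√90)^90 ≈ 1.14574e-88.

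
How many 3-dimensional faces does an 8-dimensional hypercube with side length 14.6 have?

Number of 3-faces = C(8,3) · 2^(8-3) = 56 · 32 = 1792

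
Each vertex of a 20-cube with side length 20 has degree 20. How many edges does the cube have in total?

An n-cube has n·2^(n-1) edges. With n = 20: 20·524288 = 10485760.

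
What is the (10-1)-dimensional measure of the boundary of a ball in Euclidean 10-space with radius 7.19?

The surface area of an n-ball is 2π^(n/2) r^(n-1) / Γ(n/2). For n=10, r=7.19: 1.30957e+09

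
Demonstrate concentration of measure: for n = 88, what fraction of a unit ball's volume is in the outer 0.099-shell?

1 - (1-0.099)^88 ≈ 0.999896 ≈ 99.9896%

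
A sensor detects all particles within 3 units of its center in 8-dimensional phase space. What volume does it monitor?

Volume = π^{8/2}·(3)^8/Γ(5) = 2187·π^4/8 ≈ 26629.2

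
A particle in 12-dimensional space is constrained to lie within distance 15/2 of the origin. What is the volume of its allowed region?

Volume = π^{12/2}·(15/2)^12/Γ(7) = 2883251953125·π^6/65536 ≈ 4.22963e+10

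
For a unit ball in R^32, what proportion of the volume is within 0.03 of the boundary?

V(inner)/V(outer) = ((1-0.03)/1)^32 ≈ 0.3773, so the shell fraction is 0.622692.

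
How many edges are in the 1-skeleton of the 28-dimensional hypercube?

An n-cube has n·2^(n-1) edges. With n = 28: 28·134217728 = 3758096384.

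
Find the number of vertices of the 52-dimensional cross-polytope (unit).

The 52-dimensional cross-polytope has 2n = 2·52 = 104 vertices.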